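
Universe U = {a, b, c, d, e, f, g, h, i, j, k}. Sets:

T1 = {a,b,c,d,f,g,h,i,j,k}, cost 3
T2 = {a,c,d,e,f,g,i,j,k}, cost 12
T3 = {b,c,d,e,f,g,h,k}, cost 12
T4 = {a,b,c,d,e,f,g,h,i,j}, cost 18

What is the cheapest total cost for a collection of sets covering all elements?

15

T1, T2 cover every element at cost 3 + 12 = 15.
Any cover uses at least 2 sets; among all covering selections none totals below 15.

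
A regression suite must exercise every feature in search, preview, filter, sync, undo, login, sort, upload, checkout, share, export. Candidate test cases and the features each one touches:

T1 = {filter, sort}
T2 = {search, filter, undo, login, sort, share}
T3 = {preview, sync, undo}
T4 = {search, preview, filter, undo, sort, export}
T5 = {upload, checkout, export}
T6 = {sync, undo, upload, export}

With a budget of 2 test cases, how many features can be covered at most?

9

Choosing T2, T5 covers {search, filter, undo, login, sort, upload, checkout, share, export} — 9 features.
No choice of 2 test cases does better; here preview, sync are left uncovered.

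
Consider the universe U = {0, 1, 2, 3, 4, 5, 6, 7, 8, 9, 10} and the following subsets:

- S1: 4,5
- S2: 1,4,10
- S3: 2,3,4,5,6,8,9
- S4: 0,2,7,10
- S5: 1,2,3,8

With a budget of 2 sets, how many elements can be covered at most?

Choosing S3, S4 covers {0, 2, 3, 4, 5, 6, 7, 8, 9, 10} — 10 elements.
No choice of 2 sets does better; here 1 is left uncovered.

10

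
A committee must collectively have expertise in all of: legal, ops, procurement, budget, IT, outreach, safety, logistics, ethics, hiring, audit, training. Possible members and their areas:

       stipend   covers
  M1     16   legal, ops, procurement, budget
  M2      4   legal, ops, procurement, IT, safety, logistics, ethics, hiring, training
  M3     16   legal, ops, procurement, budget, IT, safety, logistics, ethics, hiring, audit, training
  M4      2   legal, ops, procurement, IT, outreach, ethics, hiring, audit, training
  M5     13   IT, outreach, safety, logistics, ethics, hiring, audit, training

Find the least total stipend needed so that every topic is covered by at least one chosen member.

M3, M4 cover every topic at stipend 16 + 2 = 18.
Any cover uses at least 2 members; among all covering selections none totals below 18.
Greedy by coverage-per-stipend would pick M4, M2, M1 for 22 — worse than the optimum 18.

18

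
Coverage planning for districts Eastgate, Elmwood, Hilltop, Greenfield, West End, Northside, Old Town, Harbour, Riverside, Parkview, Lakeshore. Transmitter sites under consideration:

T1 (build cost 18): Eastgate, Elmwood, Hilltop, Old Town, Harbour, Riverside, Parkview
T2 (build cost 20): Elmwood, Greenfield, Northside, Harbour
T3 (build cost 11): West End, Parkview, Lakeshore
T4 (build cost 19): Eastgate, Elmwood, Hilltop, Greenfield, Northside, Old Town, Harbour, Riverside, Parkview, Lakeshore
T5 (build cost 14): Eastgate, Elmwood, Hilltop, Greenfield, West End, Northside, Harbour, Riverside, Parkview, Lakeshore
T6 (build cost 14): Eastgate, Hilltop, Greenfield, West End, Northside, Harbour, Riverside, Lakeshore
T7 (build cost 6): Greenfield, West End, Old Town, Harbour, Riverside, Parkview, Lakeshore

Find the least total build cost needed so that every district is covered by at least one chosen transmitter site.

20

T5, T7 cover every district at build cost 14 + 6 = 20.
Any cover uses at least 2 transmitter sites; among all covering selections none totals below 20.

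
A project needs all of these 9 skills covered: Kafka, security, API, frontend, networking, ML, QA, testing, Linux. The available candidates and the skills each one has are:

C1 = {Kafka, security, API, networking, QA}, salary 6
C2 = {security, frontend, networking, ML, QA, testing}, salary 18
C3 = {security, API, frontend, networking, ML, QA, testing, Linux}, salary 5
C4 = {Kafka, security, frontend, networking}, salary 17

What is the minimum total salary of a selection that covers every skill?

11

C1, C3 cover every skill at salary 6 + 5 = 11.
Any cover uses at least 2 candidates; among all covering selections none totals below 11.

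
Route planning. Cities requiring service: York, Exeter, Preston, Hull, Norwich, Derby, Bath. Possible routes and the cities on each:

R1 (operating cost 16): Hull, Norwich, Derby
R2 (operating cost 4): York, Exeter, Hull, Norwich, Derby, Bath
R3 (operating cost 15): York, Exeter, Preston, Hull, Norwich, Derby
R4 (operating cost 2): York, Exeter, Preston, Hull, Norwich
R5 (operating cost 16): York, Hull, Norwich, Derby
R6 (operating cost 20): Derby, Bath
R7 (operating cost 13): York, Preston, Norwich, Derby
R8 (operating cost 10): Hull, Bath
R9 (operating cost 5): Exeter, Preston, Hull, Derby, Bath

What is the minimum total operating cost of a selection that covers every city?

6

R2, R4 cover every city at operating cost 4 + 2 = 6.
Any cover uses at least 2 routes; among all covering selections none totals below 6.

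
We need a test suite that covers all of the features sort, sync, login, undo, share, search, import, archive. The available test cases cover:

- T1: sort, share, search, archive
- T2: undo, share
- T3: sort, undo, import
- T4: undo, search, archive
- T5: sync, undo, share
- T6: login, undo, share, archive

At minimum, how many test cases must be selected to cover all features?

4

T1, T3, T5, T6 together cover {sort, sync, login, undo, share, search, import, archive} — every feature.
No 3 of the 6 test cases cover everything (all 20 triples fall short), so 4 is minimum.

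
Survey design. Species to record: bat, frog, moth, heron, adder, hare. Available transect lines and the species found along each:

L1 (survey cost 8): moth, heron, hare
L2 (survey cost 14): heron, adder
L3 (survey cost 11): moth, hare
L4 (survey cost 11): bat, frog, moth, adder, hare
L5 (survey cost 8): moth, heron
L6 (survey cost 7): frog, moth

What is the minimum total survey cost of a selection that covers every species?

L1, L4 cover every species at survey cost 8 + 11 = 19.
Any cover uses at least 2 transects; among all covering selections none totals below 19.

19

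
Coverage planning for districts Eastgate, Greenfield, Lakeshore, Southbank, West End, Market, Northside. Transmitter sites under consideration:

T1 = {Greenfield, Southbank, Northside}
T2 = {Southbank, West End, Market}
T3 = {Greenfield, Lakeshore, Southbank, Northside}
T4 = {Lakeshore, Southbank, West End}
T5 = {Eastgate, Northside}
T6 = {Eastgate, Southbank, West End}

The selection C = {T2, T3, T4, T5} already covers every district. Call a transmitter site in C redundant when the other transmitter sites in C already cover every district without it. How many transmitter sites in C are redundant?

1

Drop T2: Market uncovered — not redundant.
Drop T3: Greenfield uncovered — not redundant.
Drop T4: the rest still cover every district — redundant.
Drop T5: Eastgate uncovered — not redundant.
1 redundant: T4.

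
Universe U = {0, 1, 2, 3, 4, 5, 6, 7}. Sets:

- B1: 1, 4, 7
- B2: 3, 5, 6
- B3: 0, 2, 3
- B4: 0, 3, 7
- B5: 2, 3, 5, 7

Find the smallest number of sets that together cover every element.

B1, B2, B3 together cover {0, 1, 2, 3, 4, 5, 6, 7} — every element.
No 2 of the 5 sets cover everything (all 10 pairs fall short), so 3 is minimum.

3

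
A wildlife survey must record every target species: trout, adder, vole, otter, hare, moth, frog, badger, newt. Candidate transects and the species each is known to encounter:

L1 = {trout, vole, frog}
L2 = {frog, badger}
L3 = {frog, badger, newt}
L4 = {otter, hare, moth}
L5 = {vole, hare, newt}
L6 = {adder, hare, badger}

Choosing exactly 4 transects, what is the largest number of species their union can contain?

9

Choosing L1, L3, L4, L6 covers {trout, adder, vole, otter, hare, moth, frog, badger, newt} — 9 species.
That is all 9 species.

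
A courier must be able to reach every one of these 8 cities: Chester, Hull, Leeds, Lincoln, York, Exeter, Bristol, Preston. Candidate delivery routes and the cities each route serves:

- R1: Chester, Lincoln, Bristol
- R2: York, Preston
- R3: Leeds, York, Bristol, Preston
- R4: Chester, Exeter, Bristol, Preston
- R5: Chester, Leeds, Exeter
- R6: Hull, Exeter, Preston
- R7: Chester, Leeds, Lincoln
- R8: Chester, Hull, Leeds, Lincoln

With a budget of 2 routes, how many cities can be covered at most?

7

Choosing R3, R8 covers {Chester, Hull, Leeds, Lincoln, York, Bristol, Preston} — 7 cities.
No choice of 2 routes does better; here Exeter is left uncovered.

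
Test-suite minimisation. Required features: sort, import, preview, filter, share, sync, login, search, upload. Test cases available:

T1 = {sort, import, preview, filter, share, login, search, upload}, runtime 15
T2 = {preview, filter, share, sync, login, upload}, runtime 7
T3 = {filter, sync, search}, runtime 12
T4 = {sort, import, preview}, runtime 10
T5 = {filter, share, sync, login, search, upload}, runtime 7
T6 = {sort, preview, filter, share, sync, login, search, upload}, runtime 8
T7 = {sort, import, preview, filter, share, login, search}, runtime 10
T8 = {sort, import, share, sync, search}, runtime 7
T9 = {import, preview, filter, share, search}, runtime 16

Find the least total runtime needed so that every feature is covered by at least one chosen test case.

T2, T8 cover every feature at runtime 7 + 7 = 14.
Any cover uses at least 2 test cases; among all covering selections none totals below 14.
Greedy by coverage-per-runtime would pick T6, T8 for 15 — worse than the optimum 14.

14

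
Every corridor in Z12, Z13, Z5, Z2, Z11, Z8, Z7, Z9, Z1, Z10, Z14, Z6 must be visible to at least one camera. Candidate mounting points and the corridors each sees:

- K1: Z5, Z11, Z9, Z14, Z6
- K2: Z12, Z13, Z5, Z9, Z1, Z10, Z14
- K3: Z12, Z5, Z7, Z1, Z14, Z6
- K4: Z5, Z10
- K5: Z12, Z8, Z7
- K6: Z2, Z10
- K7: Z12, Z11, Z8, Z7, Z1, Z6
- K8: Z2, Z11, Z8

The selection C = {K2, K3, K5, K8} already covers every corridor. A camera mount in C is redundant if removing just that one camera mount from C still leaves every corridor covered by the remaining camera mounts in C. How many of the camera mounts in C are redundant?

Drop K2: Z13, Z9, Z10 uncovered — not redundant.
Drop K3: Z6 uncovered — not redundant.
Drop K5: the rest still cover every corridor — redundant.
Drop K8: Z2, Z11 uncovered — not redundant.
1 redundant: K5.

1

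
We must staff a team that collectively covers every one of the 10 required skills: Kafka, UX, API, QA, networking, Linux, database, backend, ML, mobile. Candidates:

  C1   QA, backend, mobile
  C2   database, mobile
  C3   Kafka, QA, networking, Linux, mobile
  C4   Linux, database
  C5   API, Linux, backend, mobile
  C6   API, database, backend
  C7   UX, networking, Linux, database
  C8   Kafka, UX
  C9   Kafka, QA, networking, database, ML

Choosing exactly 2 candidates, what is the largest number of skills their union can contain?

9

Choosing C5, C9 covers {Kafka, API, QA, networking, Linux, database, backend, ML, mobile} — 9 skills.
No choice of 2 candidates does better; here UX is left uncovered.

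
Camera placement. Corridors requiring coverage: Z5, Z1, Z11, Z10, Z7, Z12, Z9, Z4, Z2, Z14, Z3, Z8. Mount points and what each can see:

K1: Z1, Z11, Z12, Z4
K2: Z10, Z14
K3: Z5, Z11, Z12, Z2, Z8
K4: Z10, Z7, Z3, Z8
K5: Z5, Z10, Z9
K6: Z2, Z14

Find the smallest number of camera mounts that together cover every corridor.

K1, K4, K5, K6 together cover {Z5, Z1, Z11, Z10, Z7, Z12, Z9, Z4, Z2, Z14, Z3, Z8} — every corridor.
No 3 of the 6 camera mounts cover everything (all 20 triples fall short), so 4 is minimum.
Greedy (largest uncovered first) would take K3, K4, K1, K2, K5 — 5 camera mounts — but 4 suffice.

4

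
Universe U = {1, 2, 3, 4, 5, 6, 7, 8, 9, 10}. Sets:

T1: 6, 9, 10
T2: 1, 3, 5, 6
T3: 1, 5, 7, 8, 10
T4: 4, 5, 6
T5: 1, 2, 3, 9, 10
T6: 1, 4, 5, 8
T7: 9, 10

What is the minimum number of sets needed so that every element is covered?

3

T3, T4, T5 together cover {1, 2, 3, 4, 5, 6, 7, 8, 9, 10} — every element.
No 2 of the 7 sets cover everything (all 21 pairs fall short), so 3 is minimum.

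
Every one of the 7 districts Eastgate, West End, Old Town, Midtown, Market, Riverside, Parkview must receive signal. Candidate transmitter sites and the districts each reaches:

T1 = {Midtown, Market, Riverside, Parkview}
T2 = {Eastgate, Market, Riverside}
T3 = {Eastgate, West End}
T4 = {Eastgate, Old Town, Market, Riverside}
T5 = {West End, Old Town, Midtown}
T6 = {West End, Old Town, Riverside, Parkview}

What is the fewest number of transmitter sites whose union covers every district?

T1, T2, T5 together cover {Eastgate, West End, Old Town, Midtown, Market, Riverside, Parkview} — every district.
No 2 of the 6 transmitter sites cover everything (all 15 pairs fall short), so 3 is minimum.

3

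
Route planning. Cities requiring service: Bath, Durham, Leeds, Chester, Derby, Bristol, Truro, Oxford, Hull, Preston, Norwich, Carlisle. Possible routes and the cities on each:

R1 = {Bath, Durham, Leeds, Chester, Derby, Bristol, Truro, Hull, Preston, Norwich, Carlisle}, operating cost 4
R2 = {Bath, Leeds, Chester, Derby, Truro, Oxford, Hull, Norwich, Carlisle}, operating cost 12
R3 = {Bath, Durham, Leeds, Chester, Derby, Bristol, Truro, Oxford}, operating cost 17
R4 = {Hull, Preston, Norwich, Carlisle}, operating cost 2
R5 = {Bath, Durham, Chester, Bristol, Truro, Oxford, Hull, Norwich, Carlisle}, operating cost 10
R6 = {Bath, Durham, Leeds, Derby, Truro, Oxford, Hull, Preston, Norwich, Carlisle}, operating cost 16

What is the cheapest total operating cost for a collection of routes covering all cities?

R1, R5 cover every city at operating cost 4 + 10 = 14.
Any cover uses at least 2 routes; among all covering selections none totals below 14.

14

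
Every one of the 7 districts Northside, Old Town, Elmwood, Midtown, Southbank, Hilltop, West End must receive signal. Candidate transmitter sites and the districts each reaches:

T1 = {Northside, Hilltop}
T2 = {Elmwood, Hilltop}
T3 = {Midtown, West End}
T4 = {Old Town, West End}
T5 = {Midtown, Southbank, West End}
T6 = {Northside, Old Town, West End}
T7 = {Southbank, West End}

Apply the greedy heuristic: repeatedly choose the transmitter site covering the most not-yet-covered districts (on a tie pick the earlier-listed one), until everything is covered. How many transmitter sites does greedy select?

Pick 1: T5 covers 3 new districts (Midtown, Southbank, West End).
Pick 2: T1 covers 2 new districts (Northside, Hilltop).
Pick 3: T2 covers 1 new districts (Elmwood).
Pick 4: T4 covers 1 new districts (Old Town).
Greedy uses 4 transmitter sites. (The true minimum is 3.)

4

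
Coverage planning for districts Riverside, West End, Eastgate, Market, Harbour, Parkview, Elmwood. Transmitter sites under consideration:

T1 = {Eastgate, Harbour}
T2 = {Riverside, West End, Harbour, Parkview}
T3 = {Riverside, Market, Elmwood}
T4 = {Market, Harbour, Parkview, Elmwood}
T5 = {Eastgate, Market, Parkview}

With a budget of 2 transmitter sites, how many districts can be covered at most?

Choosing T2, T3 covers {Riverside, West End, Market, Harbour, Parkview, Elmwood} — 6 districts.
No choice of 2 transmitter sites does better; here Eastgate is left uncovered.

6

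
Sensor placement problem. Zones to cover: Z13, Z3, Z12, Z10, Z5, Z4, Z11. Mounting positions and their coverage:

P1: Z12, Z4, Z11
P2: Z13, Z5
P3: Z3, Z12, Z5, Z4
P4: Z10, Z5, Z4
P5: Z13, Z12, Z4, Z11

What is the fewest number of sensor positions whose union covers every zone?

3

P3, P4, P5 together cover {Z13, Z3, Z12, Z10, Z5, Z4, Z11} — every zone.
No 2 of the 5 sensor positions cover everything (all 10 pairs fall short), so 3 is minimum.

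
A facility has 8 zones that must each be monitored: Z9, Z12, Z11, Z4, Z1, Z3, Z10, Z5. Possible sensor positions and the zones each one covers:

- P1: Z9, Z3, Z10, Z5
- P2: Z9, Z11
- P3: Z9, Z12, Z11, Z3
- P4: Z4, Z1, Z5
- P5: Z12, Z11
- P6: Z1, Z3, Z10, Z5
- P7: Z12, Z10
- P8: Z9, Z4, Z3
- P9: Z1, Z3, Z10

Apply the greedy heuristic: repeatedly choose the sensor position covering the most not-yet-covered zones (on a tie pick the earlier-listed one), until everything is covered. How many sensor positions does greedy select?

3

Pick 1: P1 covers 4 new zones (Z9, Z3, Z10, Z5).
Pick 2: P3 covers 2 new zones (Z12, Z11).
Pick 3: P4 covers 2 new zones (Z4, Z1).
Greedy uses 3 sensor positions.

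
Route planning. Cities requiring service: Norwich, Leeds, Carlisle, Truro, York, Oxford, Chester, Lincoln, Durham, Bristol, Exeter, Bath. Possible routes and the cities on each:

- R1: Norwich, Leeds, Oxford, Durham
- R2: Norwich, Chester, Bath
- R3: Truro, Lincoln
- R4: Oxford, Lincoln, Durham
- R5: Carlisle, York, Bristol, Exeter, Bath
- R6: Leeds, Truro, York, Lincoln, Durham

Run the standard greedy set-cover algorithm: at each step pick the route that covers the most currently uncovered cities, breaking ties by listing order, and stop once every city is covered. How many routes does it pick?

Pick 1: R5 covers 5 new cities (Carlisle, York, Bristol, Exeter, Bath).
Pick 2: R1 covers 4 new cities (Norwich, Leeds, Oxford, Durham).
Pick 3: R3 covers 2 new cities (Truro, Lincoln).
Pick 4: R2 covers 1 new cities (Chester).
Greedy uses 4 routes.

4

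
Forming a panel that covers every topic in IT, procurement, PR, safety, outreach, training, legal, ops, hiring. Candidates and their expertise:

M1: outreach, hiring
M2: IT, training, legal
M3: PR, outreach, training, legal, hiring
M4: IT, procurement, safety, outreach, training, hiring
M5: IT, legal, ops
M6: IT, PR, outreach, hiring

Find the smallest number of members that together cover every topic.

3

M3, M4, M5 together cover {IT, procurement, PR, safety, outreach, training, legal, ops, hiring} — every topic.
No 2 of the 6 members cover everything (all 15 pairs fall short), so 3 is minimum.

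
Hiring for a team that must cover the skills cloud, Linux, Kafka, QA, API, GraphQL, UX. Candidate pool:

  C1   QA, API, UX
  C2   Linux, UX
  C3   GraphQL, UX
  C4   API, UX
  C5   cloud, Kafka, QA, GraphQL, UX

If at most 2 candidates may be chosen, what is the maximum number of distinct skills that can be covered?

Choosing C1, C5 covers {cloud, Kafka, QA, API, GraphQL, UX} — 6 skills.
No choice of 2 candidates does better; here Linux is left uncovered.

6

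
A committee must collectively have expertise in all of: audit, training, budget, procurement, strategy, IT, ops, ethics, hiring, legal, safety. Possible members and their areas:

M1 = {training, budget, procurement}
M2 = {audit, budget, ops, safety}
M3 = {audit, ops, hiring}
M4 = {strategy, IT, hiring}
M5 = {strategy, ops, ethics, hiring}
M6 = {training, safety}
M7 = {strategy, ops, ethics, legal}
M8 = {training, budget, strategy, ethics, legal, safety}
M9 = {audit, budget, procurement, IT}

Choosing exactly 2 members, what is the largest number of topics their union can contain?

Choosing M3, M8 covers {audit, training, budget, strategy, ops, ethics, hiring, legal, safety} — 9 topics.
No choice of 2 members does better; here procurement, IT are left uncovered.

9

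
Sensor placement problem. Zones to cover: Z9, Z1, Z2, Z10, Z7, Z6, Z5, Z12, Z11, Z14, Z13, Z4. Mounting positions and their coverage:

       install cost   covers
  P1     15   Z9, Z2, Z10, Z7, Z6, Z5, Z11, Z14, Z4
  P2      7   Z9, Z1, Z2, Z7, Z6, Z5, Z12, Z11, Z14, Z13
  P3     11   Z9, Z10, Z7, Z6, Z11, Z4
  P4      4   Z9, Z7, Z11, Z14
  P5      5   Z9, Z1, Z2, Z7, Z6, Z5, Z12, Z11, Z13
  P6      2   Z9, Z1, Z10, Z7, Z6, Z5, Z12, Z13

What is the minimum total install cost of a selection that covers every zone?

P1, P6 cover every zone at install cost 15 + 2 = 17.
Any cover uses at least 2 sensor positions; among all covering selections none totals below 17.

17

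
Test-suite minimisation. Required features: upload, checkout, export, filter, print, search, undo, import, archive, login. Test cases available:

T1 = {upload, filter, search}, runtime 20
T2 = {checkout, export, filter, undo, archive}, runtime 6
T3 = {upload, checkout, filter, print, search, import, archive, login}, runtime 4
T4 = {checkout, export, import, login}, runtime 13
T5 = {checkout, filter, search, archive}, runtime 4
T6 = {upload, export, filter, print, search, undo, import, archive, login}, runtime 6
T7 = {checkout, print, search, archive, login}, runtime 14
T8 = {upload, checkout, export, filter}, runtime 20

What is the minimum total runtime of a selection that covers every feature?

T2, T3 cover every feature at runtime 6 + 4 = 10.
Any cover uses at least 2 test cases; among all covering selections none totals below 10.

10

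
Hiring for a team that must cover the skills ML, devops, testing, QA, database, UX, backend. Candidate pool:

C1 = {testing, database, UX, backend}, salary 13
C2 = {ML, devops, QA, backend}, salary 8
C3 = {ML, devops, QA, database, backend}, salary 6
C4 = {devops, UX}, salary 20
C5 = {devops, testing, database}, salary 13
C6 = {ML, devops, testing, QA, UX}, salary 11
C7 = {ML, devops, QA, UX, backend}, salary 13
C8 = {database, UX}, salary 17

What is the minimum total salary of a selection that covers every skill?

17

C3, C6 cover every skill at salary 6 + 11 = 17.
Any cover uses at least 2 candidates; among all covering selections none totals below 17.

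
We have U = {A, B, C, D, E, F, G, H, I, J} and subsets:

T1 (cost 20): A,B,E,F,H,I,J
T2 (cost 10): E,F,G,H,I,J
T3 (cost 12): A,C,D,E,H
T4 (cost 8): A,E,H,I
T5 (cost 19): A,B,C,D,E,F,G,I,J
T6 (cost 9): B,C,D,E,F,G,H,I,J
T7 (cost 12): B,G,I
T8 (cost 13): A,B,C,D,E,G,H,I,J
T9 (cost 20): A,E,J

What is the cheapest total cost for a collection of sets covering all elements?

17

T4, T6 cover every element at cost 8 + 9 = 17.
Any cover uses at least 2 sets; among all covering selections none totals below 17.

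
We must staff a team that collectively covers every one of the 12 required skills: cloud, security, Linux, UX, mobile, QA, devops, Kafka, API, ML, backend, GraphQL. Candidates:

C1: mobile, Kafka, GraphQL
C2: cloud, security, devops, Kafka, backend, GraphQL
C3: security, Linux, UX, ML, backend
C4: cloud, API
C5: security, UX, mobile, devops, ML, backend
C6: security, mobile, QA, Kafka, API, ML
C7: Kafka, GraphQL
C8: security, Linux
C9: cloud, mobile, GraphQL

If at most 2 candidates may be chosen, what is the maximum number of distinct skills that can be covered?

10

Choosing C2, C6 covers {cloud, security, mobile, QA, devops, Kafka, API, ML, backend, GraphQL} — 10 skills.
No choice of 2 candidates does better; here Linux, UX are left uncovered.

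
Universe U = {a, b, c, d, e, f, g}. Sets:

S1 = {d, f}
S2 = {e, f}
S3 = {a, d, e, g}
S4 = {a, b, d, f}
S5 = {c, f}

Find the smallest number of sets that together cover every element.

S3, S4, S5 together cover {a, b, c, d, e, f, g} — every element.
No 2 of the 5 sets cover everything (all 10 pairs fall short), so 3 is minimum.

3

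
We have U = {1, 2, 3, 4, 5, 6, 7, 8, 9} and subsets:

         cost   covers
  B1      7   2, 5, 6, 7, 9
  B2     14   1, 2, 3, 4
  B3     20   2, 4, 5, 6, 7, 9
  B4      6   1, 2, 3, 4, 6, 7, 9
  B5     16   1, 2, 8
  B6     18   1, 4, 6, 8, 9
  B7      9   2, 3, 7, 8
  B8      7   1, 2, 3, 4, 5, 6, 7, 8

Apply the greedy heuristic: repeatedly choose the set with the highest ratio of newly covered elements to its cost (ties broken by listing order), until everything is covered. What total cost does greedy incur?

Pick 1: B4 adds 7 new (1, 2, 3, 4, 6, 7, 9) at cost 6 (ratio 7/6).
Pick 2: B8 adds 2 new (5, 8) at cost 7 (ratio 2/7).
Greedy total cost: 6 + 7 = 13.

13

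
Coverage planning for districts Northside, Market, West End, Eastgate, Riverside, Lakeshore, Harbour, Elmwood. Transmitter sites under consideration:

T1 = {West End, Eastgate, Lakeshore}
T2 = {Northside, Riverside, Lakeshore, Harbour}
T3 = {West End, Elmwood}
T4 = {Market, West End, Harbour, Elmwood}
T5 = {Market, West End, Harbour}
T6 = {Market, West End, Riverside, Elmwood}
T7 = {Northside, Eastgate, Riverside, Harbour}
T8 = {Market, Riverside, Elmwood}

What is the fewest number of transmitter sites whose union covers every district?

T1, T2, T4 together cover {Northside, Market, West End, Eastgate, Riverside, Lakeshore, Harbour, Elmwood} — every district.
No 2 of the 8 transmitter sites cover everything (all 28 pairs fall short), so 3 is minimum.

3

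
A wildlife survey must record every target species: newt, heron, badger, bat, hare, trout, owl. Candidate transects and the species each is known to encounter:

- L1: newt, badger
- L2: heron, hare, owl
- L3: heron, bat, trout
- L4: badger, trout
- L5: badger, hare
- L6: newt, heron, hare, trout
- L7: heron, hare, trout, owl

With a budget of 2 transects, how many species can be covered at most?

Choosing L1, L7 covers {newt, heron, badger, hare, trout, owl} — 6 species.
No choice of 2 transects does better; here bat is left uncovered.

6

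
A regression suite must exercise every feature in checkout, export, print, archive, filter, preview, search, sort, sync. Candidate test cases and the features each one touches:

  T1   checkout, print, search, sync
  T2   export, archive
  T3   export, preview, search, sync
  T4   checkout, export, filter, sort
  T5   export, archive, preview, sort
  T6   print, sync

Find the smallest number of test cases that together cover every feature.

T1, T4, T5 together cover {checkout, export, print, archive, filter, preview, search, sort, sync} — every feature.
No 2 of the 6 test cases cover everything (all 15 pairs fall short), so 3 is minimum.

3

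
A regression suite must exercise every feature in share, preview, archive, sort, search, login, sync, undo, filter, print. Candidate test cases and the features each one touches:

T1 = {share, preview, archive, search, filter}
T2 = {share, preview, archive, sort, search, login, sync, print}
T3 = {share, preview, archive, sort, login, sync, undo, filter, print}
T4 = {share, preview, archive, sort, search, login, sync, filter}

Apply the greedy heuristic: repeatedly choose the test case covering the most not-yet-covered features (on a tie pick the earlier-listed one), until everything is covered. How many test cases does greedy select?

2

Pick 1: T3 covers 9 new features (share, preview, archive, sort, login, sync, undo, filter, print).
Pick 2: T1 covers 1 new features (search).
Greedy uses 2 test cases.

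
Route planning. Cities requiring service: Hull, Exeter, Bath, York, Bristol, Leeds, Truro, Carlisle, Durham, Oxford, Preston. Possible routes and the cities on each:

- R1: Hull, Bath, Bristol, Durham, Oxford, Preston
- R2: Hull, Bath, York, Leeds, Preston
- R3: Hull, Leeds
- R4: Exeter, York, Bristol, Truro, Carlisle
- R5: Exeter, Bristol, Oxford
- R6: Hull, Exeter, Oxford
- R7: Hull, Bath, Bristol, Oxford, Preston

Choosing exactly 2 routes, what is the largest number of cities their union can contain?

10

Choosing R1, R4 covers {Hull, Exeter, Bath, York, Bristol, Truro, Carlisle, Durham, Oxford, Preston} — 10 cities.
No choice of 2 routes does better; here Leeds is left uncovered.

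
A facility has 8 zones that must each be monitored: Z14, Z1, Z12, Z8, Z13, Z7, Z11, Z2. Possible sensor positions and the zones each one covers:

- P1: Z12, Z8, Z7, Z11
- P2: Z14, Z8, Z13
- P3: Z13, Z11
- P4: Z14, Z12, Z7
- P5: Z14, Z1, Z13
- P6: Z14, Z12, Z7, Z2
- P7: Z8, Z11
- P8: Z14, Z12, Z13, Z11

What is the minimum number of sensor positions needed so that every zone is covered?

P1, P5, P6 together cover {Z14, Z1, Z12, Z8, Z13, Z7, Z11, Z2} — every zone.
No 2 of the 8 sensor positions cover everything (all 28 pairs fall short), so 3 is minimum.

3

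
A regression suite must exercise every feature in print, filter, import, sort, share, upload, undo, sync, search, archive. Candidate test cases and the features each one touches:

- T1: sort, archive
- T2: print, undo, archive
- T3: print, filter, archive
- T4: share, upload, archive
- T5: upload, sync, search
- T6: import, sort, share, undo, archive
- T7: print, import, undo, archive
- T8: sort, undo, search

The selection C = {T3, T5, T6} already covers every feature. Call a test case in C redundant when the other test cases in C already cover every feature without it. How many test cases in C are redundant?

Drop T3: print, filter uncovered — not redundant.
Drop T5: upload, sync, search uncovered — not redundant.
Drop T6: import, sort, share, undo uncovered — not redundant.
None of the test cases in C is redundant.

0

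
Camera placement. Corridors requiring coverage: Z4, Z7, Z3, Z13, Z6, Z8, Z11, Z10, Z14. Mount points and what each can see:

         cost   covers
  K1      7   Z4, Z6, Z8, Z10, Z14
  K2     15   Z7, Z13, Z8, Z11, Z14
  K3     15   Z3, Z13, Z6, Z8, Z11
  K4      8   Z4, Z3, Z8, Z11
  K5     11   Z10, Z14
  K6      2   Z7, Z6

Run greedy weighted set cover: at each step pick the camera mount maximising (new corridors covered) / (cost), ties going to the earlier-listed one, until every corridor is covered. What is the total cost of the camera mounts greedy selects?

Pick 1: K6 adds 2 new (Z7, Z6) at cost 2 (ratio 2/2).
Pick 2: K1 adds 4 new (Z4, Z8, Z10, Z14) at cost 7 (ratio 4/7).
Pick 3: K4 adds 2 new (Z3, Z11) at cost 8 (ratio 2/8).
Pick 4: K2 adds 1 new (Z13) at cost 15 (ratio 1/15).
Greedy total cost: 2 + 7 + 8 + 15 = 32. (The true optimum is 24, so greedy overshoots here.)

32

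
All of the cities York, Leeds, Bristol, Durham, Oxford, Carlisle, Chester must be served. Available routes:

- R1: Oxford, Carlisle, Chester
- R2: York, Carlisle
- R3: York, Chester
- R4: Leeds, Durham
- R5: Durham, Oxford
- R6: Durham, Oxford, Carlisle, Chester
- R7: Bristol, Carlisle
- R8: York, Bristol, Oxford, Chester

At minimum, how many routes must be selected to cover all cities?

3

R1, R4, R8 together cover {York, Leeds, Bristol, Durham, Oxford, Carlisle, Chester} — every city.
No 2 of the 8 routes cover everything (all 28 pairs fall short), so 3 is minimum.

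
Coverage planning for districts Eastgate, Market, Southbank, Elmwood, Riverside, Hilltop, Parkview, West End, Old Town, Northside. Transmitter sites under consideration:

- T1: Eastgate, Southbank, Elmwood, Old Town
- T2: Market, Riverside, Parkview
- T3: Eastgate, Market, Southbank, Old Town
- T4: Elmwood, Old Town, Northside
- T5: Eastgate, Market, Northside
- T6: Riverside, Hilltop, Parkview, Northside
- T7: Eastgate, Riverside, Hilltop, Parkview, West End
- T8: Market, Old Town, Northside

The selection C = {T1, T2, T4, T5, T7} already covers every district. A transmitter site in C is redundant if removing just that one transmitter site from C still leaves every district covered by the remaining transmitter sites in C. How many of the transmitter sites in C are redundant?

Drop T1: Southbank uncovered — not redundant.
Drop T2: the rest still cover every district — redundant.
Drop T4: the rest still cover every district — redundant.
Drop T5: the rest still cover every district — redundant.
Drop T7: Hilltop, West End uncovered — not redundant.
3 redundant: T2, T4, T5.

3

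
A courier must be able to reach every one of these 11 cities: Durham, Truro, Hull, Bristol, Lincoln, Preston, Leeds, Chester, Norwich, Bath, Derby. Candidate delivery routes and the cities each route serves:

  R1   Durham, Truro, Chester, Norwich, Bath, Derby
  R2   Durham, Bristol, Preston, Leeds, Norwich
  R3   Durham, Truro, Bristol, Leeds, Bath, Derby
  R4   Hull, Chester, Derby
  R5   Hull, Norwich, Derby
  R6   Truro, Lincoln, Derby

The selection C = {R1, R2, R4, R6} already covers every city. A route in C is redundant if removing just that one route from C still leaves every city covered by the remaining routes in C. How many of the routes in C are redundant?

0

Drop R1: Bath uncovered — not redundant.
Drop R2: Bristol, Preston, Leeds uncovered — not redundant.
Drop R4: Hull uncovered — not redundant.
Drop R6: Lincoln uncovered — not redundant.
None of the routes in C is redundant.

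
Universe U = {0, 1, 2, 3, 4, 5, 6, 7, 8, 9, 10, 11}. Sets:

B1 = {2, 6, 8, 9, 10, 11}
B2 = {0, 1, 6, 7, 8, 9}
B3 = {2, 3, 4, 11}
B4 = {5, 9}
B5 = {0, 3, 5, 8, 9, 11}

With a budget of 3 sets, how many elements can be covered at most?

Choosing B1, B2, B3 covers {0, 1, 2, 3, 4, 6, 7, 8, 9, 10, 11} — 11 elements.
No choice of 3 sets does better; here 5 is left uncovered.

11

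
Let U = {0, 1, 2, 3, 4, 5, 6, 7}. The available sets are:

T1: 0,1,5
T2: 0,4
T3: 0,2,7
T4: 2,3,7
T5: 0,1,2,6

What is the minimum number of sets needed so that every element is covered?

4

T1, T2, T4, T5 together cover {0, 1, 2, 3, 4, 5, 6, 7} — every element.
No 3 of the 5 sets cover everything (all 10 triples fall short), so 4 is minimum.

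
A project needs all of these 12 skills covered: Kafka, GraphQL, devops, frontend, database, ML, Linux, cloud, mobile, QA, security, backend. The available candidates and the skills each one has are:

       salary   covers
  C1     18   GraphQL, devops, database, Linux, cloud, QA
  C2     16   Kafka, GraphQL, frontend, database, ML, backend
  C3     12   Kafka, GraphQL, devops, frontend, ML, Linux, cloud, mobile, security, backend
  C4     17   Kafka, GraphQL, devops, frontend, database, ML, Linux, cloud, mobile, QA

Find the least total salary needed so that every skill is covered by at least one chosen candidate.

C3, C4 cover every skill at salary 12 + 17 = 29.
Any cover uses at least 2 candidates; among all covering selections none totals below 29.

29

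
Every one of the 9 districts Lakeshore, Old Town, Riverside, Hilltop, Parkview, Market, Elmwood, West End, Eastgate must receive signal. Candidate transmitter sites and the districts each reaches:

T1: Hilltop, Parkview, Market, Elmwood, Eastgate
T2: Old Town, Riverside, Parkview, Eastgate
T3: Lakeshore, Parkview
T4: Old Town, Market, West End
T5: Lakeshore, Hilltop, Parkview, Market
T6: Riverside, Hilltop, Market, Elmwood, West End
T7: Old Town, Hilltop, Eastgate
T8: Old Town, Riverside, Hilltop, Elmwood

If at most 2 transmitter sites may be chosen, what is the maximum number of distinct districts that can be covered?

Choosing T2, T6 covers {Old Town, Riverside, Hilltop, Parkview, Market, Elmwood, West End, Eastgate} — 8 districts.
No choice of 2 transmitter sites does better; here Lakeshore is left uncovered.

8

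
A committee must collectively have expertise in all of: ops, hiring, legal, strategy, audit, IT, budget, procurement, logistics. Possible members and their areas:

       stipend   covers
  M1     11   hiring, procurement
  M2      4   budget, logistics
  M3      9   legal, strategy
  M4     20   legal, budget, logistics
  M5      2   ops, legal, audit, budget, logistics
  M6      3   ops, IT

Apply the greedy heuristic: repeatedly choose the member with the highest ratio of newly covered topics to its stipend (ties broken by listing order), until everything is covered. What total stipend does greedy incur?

25

Pick 1: M5 adds 5 new (ops, legal, audit, budget, logistics) at stipend 2 (ratio 5/2).
Pick 2: M6 adds 1 new (IT) at stipend 3 (ratio 1/3).
Pick 3: M1 adds 2 new (hiring, procurement) at stipend 11 (ratio 2/11).
Pick 4: M3 adds 1 new (strategy) at stipend 9 (ratio 1/9).
Greedy total stipend: 2 + 3 + 11 + 9 = 25.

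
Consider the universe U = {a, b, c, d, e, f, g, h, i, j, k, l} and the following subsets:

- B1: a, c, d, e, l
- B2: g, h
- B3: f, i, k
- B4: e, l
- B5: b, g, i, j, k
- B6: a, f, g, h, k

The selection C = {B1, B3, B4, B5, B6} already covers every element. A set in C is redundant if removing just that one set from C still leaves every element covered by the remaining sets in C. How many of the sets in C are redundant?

Drop B1: c, d uncovered — not redundant.
Drop B3: the rest still cover every element — redundant.
Drop B4: the rest still cover every element — redundant.
Drop B5: b, j uncovered — not redundant.
Drop B6: h uncovered — not redundant.
2 redundant: B3, B4.

2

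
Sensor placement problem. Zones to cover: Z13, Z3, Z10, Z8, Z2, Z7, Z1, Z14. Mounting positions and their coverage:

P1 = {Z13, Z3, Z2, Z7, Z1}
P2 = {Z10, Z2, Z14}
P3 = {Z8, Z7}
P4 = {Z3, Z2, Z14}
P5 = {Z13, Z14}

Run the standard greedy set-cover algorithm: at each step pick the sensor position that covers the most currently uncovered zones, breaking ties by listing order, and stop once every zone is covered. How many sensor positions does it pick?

Pick 1: P1 covers 5 new zones (Z13, Z3, Z2, Z7, Z1).
Pick 2: P2 covers 2 new zones (Z10, Z14).
Pick 3: P3 covers 1 new zones (Z8).
Greedy uses 3 sensor positions.

3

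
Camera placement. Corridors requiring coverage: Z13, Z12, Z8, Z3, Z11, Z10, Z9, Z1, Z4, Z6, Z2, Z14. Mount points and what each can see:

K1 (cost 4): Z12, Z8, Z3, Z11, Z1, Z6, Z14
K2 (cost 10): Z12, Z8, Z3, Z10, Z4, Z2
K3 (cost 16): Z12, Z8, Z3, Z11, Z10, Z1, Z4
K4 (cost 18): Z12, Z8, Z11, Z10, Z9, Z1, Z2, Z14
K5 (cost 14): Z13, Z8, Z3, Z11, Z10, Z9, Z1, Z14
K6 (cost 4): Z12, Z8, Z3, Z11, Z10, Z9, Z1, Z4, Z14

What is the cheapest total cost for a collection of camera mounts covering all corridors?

28

K1, K2, K5 cover every corridor at cost 4 + 10 + 14 = 28.
Any cover uses at least 3 camera mounts; among all covering selections none totals below 28.
Greedy by coverage-per-cost would pick K6, K1, K2, K5 for 32 — worse than the optimum 28.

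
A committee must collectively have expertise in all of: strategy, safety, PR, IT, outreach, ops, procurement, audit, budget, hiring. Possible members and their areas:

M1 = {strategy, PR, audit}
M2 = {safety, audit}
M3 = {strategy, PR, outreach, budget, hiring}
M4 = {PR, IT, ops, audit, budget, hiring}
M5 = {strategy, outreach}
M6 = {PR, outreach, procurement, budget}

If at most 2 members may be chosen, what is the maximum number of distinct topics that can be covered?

8

Choosing M3, M4 covers {strategy, PR, IT, outreach, ops, audit, budget, hiring} — 8 topics.
No choice of 2 members does better; here safety, procurement are left uncovered.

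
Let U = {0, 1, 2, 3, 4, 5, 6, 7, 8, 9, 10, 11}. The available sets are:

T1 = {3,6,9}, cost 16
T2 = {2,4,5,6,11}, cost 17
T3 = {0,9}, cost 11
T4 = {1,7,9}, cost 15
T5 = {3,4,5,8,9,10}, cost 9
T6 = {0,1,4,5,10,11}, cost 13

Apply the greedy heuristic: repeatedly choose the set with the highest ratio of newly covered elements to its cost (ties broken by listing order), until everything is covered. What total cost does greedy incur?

Pick 1: T5 adds 6 new (3, 4, 5, 8, 9, 10) at cost 9 (ratio 6/9).
Pick 2: T6 adds 3 new (0, 1, 11) at cost 13 (ratio 3/13).
Pick 3: T2 adds 2 new (2, 6) at cost 17 (ratio 2/17).
Pick 4: T4 adds 1 new (7) at cost 15 (ratio 1/15).
Greedy total cost: 9 + 13 + 17 + 15 = 54. (The true optimum is 52, so greedy overshoots here.)

54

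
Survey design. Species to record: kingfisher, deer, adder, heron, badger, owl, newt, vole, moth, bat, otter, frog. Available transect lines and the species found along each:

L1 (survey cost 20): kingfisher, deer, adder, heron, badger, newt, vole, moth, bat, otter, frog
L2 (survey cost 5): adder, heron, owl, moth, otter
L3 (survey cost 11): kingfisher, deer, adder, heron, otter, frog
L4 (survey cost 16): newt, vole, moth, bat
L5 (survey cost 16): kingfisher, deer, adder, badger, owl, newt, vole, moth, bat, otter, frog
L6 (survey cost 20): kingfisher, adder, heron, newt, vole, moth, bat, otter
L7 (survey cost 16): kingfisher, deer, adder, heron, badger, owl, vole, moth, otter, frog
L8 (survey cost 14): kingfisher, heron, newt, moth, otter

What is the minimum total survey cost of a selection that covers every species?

21

L2, L5 cover every species at survey cost 5 + 16 = 21.
Any cover uses at least 2 transects; among all covering selections none totals below 21.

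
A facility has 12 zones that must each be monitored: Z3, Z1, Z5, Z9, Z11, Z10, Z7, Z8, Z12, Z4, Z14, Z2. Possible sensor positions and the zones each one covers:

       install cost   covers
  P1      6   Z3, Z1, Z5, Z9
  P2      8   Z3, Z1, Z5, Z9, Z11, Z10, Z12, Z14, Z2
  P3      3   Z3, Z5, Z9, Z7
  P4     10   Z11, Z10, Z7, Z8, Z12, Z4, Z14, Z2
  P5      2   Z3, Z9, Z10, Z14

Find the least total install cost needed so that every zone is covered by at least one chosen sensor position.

16

P1, P4 cover every zone at install cost 6 + 10 = 16.
Any cover uses at least 2 sensor positions; among all covering selections none totals below 16.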